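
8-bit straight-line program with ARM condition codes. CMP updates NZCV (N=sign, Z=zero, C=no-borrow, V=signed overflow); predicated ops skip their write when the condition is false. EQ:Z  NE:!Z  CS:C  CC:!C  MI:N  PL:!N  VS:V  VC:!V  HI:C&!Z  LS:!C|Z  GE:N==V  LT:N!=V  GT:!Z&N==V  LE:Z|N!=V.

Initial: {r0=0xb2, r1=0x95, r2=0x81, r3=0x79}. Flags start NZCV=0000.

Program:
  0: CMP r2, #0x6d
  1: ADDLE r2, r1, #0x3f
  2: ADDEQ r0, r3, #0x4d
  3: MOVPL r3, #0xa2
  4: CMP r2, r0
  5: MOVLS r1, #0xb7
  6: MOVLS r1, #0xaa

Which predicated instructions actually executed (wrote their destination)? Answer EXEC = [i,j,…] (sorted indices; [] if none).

EXEC = [1,3]

0: ✓ CMP  NZCV=0011
1: ✓ ADDLE  r2←0xd4
2: · ADDEQ
3: ✓ MOVPL  r3←0xa2
4: ✓ CMP  NZCV=0010
5: · MOVLS
6: · MOVLS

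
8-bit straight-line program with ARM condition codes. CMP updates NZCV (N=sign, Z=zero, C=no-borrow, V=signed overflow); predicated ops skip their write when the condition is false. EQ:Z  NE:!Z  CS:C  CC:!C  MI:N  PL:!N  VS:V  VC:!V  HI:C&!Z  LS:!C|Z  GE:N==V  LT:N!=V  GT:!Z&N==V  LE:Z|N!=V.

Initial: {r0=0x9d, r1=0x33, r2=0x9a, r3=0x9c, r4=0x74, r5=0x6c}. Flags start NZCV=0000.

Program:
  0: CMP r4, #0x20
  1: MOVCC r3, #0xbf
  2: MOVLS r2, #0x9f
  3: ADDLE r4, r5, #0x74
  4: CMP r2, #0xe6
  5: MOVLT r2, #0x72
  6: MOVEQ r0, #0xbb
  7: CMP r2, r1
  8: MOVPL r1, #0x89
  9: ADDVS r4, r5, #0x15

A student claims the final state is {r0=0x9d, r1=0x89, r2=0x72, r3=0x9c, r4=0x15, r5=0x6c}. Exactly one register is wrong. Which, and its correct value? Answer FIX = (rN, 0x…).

FIX = (r4, 0x74)

0: ✓ CMP  NZCV=0010
1: · MOVCC
2: · MOVLS
3: · ADDLE
4: ✓ CMP  NZCV=1000
5: ✓ MOVLT  r2←0x72
6: · MOVEQ
7: ✓ CMP  NZCV=0010
8: ✓ MOVPL  r1←0x89
9: · ADDVS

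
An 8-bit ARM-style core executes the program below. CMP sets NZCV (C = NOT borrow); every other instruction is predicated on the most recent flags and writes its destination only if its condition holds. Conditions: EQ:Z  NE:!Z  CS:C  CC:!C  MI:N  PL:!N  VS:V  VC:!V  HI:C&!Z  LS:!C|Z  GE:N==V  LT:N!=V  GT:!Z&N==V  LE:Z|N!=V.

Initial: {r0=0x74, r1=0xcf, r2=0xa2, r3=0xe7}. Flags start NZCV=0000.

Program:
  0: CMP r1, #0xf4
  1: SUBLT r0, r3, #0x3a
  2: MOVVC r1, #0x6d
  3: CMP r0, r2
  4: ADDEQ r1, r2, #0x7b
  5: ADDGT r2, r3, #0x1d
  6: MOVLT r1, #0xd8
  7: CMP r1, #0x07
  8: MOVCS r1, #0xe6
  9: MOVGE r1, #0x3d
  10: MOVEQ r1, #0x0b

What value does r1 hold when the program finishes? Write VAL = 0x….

VAL = 0x3d

[0] flags=1000 → (cmp)
[1] flags=1000 LT?T → r0=0xad
[2] flags=1000 VC?T → r1=0x6d
[3] flags=0010 → (cmp)
[4] flags=0010 EQ?F → skip
[5] flags=0010 GT?T → r2=0x04
[6] flags=0010 LT?F → skip
[7] flags=0010 → (cmp)
[8] flags=0010 CS?T → r1=0xe6
[9] flags=0010 GE?T → r1=0x3d
[10] flags=0010 EQ?F → skip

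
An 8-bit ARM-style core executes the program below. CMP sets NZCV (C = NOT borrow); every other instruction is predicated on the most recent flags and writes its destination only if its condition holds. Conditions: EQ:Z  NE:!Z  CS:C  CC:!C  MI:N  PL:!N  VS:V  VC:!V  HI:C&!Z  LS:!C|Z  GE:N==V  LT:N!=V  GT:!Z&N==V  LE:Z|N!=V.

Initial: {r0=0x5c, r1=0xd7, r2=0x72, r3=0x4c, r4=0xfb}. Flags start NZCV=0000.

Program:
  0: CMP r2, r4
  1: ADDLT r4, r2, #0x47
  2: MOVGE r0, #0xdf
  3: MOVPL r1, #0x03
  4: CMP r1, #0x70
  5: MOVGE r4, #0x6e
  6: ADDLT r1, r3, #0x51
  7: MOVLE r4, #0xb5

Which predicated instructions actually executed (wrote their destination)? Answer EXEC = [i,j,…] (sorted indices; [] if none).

EXEC = [2,3,6,7]

0: ✓ CMP  NZCV=0000
1: · ADDLT
2: ✓ MOVGE  r0←0xdf
3: ✓ MOVPL  r1←0x03
4: ✓ CMP  NZCV=1000
5: · MOVGE
6: ✓ ADDLT  r1←0x9d
7: ✓ MOVLE  r4←0xb5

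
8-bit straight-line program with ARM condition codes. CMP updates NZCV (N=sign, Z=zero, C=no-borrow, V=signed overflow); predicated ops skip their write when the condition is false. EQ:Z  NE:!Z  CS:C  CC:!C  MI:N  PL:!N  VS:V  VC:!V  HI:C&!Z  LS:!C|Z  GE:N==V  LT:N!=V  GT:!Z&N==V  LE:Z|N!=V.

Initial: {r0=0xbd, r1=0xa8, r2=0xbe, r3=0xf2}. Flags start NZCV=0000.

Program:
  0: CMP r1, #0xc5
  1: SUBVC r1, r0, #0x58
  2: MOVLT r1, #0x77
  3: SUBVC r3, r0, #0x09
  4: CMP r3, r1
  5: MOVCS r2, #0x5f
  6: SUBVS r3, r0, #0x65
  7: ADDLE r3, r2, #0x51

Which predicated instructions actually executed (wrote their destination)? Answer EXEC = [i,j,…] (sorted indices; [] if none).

EXEC = [1,2,3,5,6,7]

0: ✓ CMP  NZCV=1000
1: ✓ SUBVC  r1←0x65
2: ✓ MOVLT  r1←0x77
3: ✓ SUBVC  r3←0xb4
4: ✓ CMP  NZCV=0011
5: ✓ MOVCS  r2←0x5f
6: ✓ SUBVS  r3←0x58
7: ✓ ADDLE  r3←0xb0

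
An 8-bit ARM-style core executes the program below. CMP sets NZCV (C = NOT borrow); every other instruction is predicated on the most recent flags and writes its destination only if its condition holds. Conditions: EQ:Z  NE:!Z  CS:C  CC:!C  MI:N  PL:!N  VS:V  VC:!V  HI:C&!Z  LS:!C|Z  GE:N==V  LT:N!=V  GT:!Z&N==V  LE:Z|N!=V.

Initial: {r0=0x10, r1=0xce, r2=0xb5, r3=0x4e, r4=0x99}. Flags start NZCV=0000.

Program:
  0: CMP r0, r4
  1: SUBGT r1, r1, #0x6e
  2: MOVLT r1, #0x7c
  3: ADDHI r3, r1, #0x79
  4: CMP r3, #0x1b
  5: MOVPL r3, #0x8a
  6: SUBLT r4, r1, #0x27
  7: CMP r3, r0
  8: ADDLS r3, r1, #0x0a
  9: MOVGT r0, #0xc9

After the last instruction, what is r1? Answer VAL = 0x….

[0] flags=0000 → (cmp)
[1] flags=0000 GT?T → r1=0x60
[2] flags=0000 LT?F → skip
[3] flags=0000 HI?F → skip
[4] flags=0010 → (cmp)
[5] flags=0010 PL?T → r3=0x8a
[6] flags=0010 LT?F → skip
[7] flags=0011 → (cmp)
[8] flags=0011 LS?F → skip
[9] flags=0011 GT?F → skip

VAL = 0x60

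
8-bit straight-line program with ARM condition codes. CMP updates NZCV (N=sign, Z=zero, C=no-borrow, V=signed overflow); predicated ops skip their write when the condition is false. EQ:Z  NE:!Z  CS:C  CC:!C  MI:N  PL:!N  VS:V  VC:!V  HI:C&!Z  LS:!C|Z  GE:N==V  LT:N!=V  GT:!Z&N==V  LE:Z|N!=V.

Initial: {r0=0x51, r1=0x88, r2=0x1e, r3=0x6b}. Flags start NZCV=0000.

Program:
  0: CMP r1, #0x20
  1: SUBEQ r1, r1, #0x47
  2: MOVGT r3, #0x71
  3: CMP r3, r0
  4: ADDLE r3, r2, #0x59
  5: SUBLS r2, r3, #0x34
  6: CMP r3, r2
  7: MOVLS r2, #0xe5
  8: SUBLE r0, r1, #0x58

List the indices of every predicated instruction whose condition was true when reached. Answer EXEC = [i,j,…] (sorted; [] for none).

0: ✓ CMP  NZCV=0011
1: · SUBEQ
2: · MOVGT
3: ✓ CMP  NZCV=0010
4: · ADDLE
5: · SUBLS
6: ✓ CMP  NZCV=0010
7: · MOVLS
8: · SUBLE

EXEC = []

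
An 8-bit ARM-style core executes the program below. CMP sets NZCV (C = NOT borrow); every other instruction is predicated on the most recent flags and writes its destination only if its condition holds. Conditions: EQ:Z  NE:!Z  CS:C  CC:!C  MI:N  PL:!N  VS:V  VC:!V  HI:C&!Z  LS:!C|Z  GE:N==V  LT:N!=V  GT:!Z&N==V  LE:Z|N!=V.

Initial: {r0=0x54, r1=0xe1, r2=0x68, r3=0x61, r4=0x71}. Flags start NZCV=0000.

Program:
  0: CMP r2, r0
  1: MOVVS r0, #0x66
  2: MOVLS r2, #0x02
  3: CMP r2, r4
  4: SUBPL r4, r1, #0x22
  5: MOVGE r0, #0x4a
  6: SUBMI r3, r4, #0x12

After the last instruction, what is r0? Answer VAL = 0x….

[0] flags=0010 → (cmp)
[1] flags=0010 VS?F → skip
[2] flags=0010 LS?F → skip
[3] flags=1000 → (cmp)
[4] flags=1000 PL?F → skip
[5] flags=1000 GE?F → skip
[6] flags=1000 MI?T → r3=0x5f

VAL = 0x54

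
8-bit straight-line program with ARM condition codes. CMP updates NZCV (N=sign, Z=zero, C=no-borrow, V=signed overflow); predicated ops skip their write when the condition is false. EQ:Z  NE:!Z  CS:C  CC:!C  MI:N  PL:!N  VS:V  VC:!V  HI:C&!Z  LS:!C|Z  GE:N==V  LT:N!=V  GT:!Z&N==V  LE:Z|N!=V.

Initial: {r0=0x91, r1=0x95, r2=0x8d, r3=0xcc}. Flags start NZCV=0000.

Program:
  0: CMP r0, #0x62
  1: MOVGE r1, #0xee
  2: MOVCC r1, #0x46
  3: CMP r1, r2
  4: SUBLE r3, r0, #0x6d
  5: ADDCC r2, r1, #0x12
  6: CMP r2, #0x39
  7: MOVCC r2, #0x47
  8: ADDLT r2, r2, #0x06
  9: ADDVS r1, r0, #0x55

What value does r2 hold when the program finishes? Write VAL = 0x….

VAL = 0x93

0: ✓ CMP  NZCV=0011
1: · MOVGE
2: · MOVCC
3: ✓ CMP  NZCV=0010
4: · SUBLE
5: · ADDCC
6: ✓ CMP  NZCV=0011
7: · MOVCC
8: ✓ ADDLT  r2←0x93
9: ✓ ADDVS  r1←0xe6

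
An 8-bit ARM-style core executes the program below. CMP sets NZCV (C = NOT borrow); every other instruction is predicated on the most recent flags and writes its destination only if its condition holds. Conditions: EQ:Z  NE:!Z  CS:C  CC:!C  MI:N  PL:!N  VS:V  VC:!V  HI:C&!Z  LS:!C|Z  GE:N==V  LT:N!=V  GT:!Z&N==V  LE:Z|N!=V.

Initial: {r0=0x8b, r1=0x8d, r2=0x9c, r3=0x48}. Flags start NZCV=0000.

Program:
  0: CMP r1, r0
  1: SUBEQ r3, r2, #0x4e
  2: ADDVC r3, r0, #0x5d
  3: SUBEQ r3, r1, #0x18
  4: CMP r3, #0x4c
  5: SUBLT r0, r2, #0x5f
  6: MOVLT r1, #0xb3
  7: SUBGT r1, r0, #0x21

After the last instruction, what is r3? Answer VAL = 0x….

[0] flags=0010 → (cmp)
[1] flags=0010 EQ?F → skip
[2] flags=0010 VC?T → r3=0xe8
[3] flags=0010 EQ?F → skip
[4] flags=1010 → (cmp)
[5] flags=1010 LT?T → r0=0x3d
[6] flags=1010 LT?T → r1=0xb3
[7] flags=1010 GT?F → skip

VAL = 0xe8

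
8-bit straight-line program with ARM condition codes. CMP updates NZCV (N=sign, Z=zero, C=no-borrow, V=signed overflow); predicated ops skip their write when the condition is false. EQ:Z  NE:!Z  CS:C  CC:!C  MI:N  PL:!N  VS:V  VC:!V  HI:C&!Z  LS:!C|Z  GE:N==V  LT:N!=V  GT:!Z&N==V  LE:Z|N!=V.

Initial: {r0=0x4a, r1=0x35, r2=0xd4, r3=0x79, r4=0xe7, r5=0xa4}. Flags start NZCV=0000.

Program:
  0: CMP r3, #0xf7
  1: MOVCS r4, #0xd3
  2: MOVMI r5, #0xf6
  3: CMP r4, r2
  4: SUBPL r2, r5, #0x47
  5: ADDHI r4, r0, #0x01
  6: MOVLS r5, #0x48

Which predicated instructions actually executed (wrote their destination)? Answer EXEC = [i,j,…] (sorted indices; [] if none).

EXEC = [2,4,5]

0: ✓ CMP  NZCV=1001
1: · MOVCS
2: ✓ MOVMI  r5←0xf6
3: ✓ CMP  NZCV=0010
4: ✓ SUBPL  r2←0xaf
5: ✓ ADDHI  r4←0x4b
6: · MOVLS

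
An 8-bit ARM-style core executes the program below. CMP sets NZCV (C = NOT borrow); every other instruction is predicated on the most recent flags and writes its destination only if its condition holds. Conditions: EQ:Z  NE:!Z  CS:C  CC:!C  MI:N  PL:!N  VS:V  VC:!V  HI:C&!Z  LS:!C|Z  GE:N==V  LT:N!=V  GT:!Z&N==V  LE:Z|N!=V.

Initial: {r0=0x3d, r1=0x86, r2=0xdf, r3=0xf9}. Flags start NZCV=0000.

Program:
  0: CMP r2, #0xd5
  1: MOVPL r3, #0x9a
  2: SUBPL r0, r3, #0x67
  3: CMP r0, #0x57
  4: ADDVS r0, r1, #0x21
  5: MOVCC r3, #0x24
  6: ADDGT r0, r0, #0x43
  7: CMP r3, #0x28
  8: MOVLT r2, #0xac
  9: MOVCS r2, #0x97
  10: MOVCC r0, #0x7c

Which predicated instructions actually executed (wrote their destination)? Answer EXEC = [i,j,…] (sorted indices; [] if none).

EXEC = [1,2,5,8,10]

[0] flags=0010 → (cmp)
[1] flags=0010 PL?T → r3=0x9a
[2] flags=0010 PL?T → r0=0x33
[3] flags=1000 → (cmp)
[4] flags=1000 VS?F → skip
[5] flags=1000 CC?T → r3=0x24
[6] flags=1000 GT?F → skip
[7] flags=1000 → (cmp)
[8] flags=1000 LT?T → r2=0xac
[9] flags=1000 CS?F → skip
[10] flags=1000 CC?T → r0=0x7c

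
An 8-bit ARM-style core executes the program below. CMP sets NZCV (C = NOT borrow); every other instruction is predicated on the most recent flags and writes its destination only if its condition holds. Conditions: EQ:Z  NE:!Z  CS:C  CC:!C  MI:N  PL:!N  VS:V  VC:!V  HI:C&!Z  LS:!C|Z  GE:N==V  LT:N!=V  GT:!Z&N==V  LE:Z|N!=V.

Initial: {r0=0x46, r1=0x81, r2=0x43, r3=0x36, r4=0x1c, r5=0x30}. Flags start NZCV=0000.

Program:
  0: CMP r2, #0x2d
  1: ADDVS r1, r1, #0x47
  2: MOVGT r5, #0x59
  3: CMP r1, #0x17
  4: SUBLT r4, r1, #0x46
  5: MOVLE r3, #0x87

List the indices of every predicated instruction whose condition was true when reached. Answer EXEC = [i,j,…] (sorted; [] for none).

0: ✓ CMP  NZCV=0010
1: · ADDVS
2: ✓ MOVGT  r5←0x59
3: ✓ CMP  NZCV=0011
4: ✓ SUBLT  r4←0x3b
5: ✓ MOVLE  r3←0x87

EXEC = [2,4,5]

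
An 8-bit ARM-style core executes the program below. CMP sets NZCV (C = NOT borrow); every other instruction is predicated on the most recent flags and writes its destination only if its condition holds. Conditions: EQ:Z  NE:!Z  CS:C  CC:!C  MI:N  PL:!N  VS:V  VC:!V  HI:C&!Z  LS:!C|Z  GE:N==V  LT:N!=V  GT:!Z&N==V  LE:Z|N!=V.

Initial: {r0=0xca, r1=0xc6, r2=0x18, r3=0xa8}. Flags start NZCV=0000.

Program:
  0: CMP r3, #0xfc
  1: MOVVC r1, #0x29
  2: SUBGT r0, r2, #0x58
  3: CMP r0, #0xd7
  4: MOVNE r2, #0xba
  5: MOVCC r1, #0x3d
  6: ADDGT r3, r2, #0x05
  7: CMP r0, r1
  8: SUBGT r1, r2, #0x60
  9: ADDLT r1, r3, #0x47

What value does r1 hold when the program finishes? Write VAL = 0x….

VAL = 0xef

0: ✓ CMP  NZCV=1000
1: ✓ MOVVC  r1←0x29
2: · SUBGT
3: ✓ CMP  NZCV=1000
4: ✓ MOVNE  r2←0xba
5: ✓ MOVCC  r1←0x3d
6: · ADDGT
7: ✓ CMP  NZCV=1010
8: · SUBGT
9: ✓ ADDLT  r1←0xef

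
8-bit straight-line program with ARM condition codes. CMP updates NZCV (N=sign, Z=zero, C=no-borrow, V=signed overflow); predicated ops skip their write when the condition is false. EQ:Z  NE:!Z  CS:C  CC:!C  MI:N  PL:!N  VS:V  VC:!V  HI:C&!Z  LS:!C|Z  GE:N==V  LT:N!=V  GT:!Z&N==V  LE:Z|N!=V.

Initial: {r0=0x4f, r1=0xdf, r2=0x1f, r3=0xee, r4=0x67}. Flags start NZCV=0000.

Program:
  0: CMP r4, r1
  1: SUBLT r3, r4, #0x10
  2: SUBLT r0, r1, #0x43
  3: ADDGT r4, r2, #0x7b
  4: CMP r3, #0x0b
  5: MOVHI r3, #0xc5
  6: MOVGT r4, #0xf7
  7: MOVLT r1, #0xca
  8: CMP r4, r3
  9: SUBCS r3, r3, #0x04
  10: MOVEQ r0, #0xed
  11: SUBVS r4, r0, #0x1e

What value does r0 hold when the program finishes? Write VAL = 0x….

VAL = 0x4f

0: ✓ CMP  NZCV=1001
1: · SUBLT
2: · SUBLT
3: ✓ ADDGT  r4←0x9a
4: ✓ CMP  NZCV=1010
5: ✓ MOVHI  r3←0xc5
6: · MOVGT
7: ✓ MOVLT  r1←0xca
8: ✓ CMP  NZCV=1000
9: · SUBCS
10: · MOVEQ
11: · SUBVS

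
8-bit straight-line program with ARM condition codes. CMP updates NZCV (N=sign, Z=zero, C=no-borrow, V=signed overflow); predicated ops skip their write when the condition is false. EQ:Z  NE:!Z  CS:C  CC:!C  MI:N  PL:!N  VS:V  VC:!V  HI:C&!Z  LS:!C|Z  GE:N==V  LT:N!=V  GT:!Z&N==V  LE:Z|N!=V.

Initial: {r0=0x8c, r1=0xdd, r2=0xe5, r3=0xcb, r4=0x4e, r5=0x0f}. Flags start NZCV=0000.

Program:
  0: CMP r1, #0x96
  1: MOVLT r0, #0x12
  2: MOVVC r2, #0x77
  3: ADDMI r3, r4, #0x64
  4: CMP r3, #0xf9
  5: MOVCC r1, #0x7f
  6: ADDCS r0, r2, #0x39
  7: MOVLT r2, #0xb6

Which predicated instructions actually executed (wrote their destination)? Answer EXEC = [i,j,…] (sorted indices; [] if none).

EXEC = [2,5,7]

0: ✓ CMP  NZCV=0010
1: · MOVLT
2: ✓ MOVVC  r2←0x77
3: · ADDMI
4: ✓ CMP  NZCV=1000
5: ✓ MOVCC  r1←0x7f
6: · ADDCS
7: ✓ MOVLT  r2←0xb6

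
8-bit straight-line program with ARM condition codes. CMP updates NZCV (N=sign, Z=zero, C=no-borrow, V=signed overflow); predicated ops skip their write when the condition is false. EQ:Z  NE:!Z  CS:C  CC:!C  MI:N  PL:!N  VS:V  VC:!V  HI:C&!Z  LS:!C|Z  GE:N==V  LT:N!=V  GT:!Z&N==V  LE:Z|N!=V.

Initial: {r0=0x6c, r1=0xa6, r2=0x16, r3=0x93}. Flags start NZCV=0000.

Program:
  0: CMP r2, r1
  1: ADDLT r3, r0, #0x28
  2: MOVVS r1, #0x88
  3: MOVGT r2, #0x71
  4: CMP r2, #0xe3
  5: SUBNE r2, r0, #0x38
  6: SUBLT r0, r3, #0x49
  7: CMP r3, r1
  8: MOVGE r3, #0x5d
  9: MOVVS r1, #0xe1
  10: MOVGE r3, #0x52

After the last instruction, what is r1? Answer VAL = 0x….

0: ✓ CMP  NZCV=0000
1: · ADDLT
2: · MOVVS
3: ✓ MOVGT  r2←0x71
4: ✓ CMP  NZCV=1001
5: ✓ SUBNE  r2←0x34
6: · SUBLT
7: ✓ CMP  NZCV=1000
8: · MOVGE
9: · MOVVS
10: · MOVGE

VAL = 0xa6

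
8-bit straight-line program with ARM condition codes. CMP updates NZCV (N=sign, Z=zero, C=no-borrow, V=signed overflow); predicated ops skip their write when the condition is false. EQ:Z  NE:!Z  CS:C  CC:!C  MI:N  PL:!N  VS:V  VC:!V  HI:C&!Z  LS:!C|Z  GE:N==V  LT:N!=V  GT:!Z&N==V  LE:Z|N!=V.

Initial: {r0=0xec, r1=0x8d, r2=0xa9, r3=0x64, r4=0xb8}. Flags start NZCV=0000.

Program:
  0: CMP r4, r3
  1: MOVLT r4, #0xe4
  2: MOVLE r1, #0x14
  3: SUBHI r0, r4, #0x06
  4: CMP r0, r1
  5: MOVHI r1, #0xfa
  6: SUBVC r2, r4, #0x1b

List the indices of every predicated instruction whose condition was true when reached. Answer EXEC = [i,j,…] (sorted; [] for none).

0: ✓ CMP  NZCV=0011
1: ✓ MOVLT  r4←0xe4
2: ✓ MOVLE  r1←0x14
3: ✓ SUBHI  r0←0xde
4: ✓ CMP  NZCV=1010
5: ✓ MOVHI  r1←0xfa
6: ✓ SUBVC  r2←0xc9

EXEC = [1,2,3,5,6]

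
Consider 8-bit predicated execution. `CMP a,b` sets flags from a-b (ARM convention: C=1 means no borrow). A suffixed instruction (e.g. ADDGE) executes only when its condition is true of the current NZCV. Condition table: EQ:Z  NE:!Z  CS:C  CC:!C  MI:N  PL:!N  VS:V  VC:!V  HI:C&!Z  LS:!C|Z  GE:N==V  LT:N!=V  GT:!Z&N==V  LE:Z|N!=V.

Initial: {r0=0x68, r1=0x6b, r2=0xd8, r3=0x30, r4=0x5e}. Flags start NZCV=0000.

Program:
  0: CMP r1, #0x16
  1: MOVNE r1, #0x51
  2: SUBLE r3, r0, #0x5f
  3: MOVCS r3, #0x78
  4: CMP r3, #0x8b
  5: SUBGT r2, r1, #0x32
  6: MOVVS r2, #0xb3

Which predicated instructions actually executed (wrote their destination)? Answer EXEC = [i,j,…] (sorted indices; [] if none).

EXEC = [1,3,5,6]

[0] flags=0010 → (cmp)
[1] flags=0010 NE?T → r1=0x51
[2] flags=0010 LE?F → skip
[3] flags=0010 CS?T → r3=0x78
[4] flags=1001 → (cmp)
[5] flags=1001 GT?T → r2=0x1f
[6] flags=1001 VS?T → r2=0xb3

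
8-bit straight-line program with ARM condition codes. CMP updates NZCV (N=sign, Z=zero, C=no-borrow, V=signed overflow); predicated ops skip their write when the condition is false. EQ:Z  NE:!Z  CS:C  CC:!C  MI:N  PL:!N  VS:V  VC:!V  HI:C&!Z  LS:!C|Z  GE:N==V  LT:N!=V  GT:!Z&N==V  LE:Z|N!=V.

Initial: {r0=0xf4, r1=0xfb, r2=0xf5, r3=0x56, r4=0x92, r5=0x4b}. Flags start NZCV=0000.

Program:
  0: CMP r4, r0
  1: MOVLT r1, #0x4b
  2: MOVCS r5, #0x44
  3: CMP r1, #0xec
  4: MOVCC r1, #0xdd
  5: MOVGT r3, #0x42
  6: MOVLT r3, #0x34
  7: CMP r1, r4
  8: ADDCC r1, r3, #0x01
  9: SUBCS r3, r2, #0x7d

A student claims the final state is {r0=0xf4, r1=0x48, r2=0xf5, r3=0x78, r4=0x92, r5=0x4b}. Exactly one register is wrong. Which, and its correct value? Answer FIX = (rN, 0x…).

FIX = (r1, 0xdd)

0: ✓ CMP  NZCV=1000
1: ✓ MOVLT  r1←0x4b
2: · MOVCS
3: ✓ CMP  NZCV=0000
4: ✓ MOVCC  r1←0xdd
5: ✓ MOVGT  r3←0x42
6: · MOVLT
7: ✓ CMP  NZCV=0010
8: · ADDCC
9: ✓ SUBCS  r3←0x78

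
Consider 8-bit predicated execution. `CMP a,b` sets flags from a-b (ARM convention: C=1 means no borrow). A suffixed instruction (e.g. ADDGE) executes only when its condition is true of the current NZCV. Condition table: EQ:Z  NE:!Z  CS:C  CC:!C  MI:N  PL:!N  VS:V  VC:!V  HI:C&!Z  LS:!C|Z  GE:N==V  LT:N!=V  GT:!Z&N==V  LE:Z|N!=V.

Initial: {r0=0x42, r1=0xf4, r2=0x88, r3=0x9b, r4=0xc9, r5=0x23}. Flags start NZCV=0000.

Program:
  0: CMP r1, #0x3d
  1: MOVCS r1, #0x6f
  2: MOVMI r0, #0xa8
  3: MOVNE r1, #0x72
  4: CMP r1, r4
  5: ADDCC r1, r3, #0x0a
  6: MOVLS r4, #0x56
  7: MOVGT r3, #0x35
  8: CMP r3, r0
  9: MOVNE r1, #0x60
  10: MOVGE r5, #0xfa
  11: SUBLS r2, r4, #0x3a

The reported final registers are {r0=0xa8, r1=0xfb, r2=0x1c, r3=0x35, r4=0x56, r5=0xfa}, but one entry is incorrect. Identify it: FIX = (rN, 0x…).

FIX = (r1, 0x60)

[0] flags=1010 → (cmp)
[1] flags=1010 CS?T → r1=0x6f
[2] flags=1010 MI?T → r0=0xa8
[3] flags=1010 NE?T → r1=0x72
[4] flags=1001 → (cmp)
[5] flags=1001 CC?T → r1=0xa5
[6] flags=1001 LS?T → r4=0x56
[7] flags=1001 GT?T → r3=0x35
[8] flags=1001 → (cmp)
[9] flags=1001 NE?T → r1=0x60
[10] flags=1001 GE?T → r5=0xfa
[11] flags=1001 LS?T → r2=0x1c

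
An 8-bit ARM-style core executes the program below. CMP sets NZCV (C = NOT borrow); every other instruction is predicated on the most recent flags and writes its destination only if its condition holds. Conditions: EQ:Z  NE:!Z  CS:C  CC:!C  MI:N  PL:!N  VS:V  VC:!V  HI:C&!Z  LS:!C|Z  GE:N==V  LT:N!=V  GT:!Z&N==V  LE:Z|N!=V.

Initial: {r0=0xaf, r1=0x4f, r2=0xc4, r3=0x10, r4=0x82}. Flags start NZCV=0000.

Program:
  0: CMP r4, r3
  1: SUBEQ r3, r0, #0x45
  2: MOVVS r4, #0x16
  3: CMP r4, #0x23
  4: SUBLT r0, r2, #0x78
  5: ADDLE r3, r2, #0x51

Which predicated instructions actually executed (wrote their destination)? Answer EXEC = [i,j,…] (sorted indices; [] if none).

0: ✓ CMP  NZCV=0011
1: · SUBEQ
2: ✓ MOVVS  r4←0x16
3: ✓ CMP  NZCV=1000
4: ✓ SUBLT  r0←0x4c
5: ✓ ADDLE  r3←0x15

EXEC = [2,4,5]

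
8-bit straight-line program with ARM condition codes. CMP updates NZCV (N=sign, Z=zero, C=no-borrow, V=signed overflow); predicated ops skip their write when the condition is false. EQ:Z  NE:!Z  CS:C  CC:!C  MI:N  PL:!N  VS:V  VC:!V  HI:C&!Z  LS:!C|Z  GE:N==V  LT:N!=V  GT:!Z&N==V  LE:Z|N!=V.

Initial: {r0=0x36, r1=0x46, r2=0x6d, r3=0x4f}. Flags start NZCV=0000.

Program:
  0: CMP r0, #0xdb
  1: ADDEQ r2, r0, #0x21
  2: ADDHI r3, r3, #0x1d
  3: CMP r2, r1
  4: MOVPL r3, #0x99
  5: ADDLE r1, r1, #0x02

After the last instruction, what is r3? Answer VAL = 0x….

VAL = 0x99

0: ✓ CMP  NZCV=0000
1: · ADDEQ
2: · ADDHI
3: ✓ CMP  NZCV=0010
4: ✓ MOVPL  r3←0x99
5: · ADDLE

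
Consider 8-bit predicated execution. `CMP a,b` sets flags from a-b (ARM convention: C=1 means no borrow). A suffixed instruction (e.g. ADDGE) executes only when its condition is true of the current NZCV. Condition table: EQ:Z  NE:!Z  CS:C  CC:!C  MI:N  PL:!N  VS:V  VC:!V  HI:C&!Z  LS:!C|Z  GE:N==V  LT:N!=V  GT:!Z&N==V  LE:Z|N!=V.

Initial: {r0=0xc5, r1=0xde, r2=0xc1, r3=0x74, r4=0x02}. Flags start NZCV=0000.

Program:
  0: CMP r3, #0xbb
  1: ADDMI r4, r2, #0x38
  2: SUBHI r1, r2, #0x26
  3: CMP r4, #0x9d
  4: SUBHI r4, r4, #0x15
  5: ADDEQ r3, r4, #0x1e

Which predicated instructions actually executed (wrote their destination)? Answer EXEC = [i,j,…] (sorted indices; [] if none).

EXEC = [1,4]

0: ✓ CMP  NZCV=1001
1: ✓ ADDMI  r4←0xf9
2: · SUBHI
3: ✓ CMP  NZCV=0010
4: ✓ SUBHI  r4←0xe4
5: · ADDEQ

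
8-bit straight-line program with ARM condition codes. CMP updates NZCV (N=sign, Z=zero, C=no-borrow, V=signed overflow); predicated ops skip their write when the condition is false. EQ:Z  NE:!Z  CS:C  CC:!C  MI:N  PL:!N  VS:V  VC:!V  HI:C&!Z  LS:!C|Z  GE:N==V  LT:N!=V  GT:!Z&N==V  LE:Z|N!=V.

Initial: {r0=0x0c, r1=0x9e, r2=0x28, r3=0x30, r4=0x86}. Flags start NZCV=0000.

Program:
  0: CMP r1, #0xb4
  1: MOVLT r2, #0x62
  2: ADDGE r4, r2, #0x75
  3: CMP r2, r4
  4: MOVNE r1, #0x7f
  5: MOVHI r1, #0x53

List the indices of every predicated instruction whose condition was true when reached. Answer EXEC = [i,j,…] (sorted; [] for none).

EXEC = [1,4]

0: ✓ CMP  NZCV=1000
1: ✓ MOVLT  r2←0x62
2: · ADDGE
3: ✓ CMP  NZCV=1001
4: ✓ MOVNE  r1←0x7f
5: · MOVHI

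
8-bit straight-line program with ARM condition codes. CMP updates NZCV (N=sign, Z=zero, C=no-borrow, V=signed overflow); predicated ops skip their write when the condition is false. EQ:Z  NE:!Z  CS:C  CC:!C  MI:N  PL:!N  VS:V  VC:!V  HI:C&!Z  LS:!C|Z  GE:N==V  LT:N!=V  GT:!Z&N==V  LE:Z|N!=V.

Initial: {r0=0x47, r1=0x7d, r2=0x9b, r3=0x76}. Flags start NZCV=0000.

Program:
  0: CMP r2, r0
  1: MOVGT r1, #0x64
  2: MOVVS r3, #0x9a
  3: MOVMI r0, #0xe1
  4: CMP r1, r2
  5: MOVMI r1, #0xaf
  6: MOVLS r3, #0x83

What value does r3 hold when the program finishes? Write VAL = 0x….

VAL = 0x83

[0] flags=0011 → (cmp)
[1] flags=0011 GT?F → skip
[2] flags=0011 VS?T → r3=0x9a
[3] flags=0011 MI?F → skip
[4] flags=1001 → (cmp)
[5] flags=1001 MI?T → r1=0xaf
[6] flags=1001 LS?T → r3=0x83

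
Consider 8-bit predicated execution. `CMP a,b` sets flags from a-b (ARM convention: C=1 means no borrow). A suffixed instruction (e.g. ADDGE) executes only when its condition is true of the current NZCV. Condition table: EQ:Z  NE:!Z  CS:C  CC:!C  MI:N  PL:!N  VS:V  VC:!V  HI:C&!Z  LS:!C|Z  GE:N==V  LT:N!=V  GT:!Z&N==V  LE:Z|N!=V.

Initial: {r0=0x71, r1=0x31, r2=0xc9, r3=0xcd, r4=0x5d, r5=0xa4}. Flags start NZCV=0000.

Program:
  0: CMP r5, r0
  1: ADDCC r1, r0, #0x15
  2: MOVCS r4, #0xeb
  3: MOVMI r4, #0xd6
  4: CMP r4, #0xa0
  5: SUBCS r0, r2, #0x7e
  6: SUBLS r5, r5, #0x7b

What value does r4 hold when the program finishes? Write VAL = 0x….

VAL = 0xeb

[0] flags=0011 → (cmp)
[1] flags=0011 CC?F → skip
[2] flags=0011 CS?T → r4=0xeb
[3] flags=0011 MI?F → skip
[4] flags=0010 → (cmp)
[5] flags=0010 CS?T → r0=0x4b
[6] flags=0010 LS?F → skip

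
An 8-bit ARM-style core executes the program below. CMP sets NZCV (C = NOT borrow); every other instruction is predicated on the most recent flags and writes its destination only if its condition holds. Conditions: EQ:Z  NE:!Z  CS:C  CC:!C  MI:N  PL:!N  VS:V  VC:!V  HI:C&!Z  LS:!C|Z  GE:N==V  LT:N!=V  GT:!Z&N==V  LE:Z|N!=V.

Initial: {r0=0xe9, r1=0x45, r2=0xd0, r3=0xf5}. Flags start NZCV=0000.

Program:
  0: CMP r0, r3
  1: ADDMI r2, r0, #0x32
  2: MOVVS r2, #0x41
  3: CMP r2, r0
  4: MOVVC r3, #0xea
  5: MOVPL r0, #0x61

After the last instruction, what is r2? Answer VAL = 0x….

[0] flags=1000 → (cmp)
[1] flags=1000 MI?T → r2=0x1b
[2] flags=1000 VS?F → skip
[3] flags=0000 → (cmp)
[4] flags=0000 VC?T → r3=0xea
[5] flags=0000 PL?T → r0=0x61

VAL = 0x1b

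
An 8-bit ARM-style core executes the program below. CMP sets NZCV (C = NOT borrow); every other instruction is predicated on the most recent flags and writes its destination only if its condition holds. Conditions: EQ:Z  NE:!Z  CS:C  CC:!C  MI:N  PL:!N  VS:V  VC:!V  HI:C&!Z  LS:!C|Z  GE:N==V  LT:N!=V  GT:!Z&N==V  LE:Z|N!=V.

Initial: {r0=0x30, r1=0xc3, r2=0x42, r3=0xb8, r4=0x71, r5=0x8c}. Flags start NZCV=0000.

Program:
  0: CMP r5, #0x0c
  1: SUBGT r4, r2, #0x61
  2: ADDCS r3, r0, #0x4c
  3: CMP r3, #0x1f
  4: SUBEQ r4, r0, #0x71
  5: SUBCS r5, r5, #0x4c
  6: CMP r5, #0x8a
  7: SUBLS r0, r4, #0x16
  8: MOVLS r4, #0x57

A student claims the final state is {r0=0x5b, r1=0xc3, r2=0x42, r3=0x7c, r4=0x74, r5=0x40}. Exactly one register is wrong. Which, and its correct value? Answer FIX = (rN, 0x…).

0: ✓ CMP  NZCV=1010
1: · SUBGT
2: ✓ ADDCS  r3←0x7c
3: ✓ CMP  NZCV=0010
4: · SUBEQ
5: ✓ SUBCS  r5←0x40
6: ✓ CMP  NZCV=1001
7: ✓ SUBLS  r0←0x5b
8: ✓ MOVLS  r4←0x57

FIX = (r4, 0x57)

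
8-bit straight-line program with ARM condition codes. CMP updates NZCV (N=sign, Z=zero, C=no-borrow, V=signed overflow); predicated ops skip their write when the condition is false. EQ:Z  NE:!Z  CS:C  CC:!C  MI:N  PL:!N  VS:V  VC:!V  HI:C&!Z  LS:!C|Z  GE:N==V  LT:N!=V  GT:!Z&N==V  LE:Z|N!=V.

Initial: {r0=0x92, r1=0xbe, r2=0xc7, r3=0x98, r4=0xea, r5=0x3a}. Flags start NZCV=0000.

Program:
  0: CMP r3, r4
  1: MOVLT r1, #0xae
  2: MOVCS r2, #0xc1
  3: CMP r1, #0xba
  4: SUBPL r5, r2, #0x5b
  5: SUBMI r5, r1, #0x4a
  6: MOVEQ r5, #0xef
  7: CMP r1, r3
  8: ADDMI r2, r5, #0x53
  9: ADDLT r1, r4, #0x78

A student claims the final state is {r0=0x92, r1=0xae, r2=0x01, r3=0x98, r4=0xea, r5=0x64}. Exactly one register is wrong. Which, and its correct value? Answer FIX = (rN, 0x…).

0: ✓ CMP  NZCV=1000
1: ✓ MOVLT  r1←0xae
2: · MOVCS
3: ✓ CMP  NZCV=1000
4: · SUBPL
5: ✓ SUBMI  r5←0x64
6: · MOVEQ
7: ✓ CMP  NZCV=0010
8: · ADDMI
9: · ADDLT

FIX = (r2, 0xc7)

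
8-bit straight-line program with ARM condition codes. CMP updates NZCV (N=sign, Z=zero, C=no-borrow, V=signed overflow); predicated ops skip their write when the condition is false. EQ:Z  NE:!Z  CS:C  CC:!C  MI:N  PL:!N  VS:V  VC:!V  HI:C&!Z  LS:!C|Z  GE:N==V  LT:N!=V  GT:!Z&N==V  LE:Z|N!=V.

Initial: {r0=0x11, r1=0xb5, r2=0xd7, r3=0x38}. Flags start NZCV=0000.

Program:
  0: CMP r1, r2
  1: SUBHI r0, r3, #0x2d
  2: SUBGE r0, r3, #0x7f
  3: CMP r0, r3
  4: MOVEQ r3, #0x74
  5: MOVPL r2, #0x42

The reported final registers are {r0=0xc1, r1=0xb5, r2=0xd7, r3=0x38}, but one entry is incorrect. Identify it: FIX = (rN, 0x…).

FIX = (r0, 0x11)

0: ✓ CMP  NZCV=1000
1: · SUBHI
2: · SUBGE
3: ✓ CMP  NZCV=1000
4: · MOVEQ
5: · MOVPL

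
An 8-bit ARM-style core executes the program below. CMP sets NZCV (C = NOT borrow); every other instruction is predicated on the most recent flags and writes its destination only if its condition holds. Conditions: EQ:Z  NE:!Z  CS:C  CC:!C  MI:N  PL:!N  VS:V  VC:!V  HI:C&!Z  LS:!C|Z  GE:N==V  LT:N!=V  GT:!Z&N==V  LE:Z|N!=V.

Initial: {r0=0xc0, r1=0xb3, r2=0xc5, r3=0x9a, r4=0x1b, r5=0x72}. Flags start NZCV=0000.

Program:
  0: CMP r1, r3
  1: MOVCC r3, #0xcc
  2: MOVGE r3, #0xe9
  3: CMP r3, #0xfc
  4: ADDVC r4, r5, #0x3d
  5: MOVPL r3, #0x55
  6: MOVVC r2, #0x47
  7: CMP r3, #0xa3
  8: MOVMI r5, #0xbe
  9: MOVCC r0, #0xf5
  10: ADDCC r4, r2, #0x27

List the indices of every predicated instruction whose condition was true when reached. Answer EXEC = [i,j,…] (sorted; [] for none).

0: ✓ CMP  NZCV=0010
1: · MOVCC
2: ✓ MOVGE  r3←0xe9
3: ✓ CMP  NZCV=1000
4: ✓ ADDVC  r4←0xaf
5: · MOVPL
6: ✓ MOVVC  r2←0x47
7: ✓ CMP  NZCV=0010
8: · MOVMI
9: · MOVCC
10: · ADDCC

EXEC = [2,4,6]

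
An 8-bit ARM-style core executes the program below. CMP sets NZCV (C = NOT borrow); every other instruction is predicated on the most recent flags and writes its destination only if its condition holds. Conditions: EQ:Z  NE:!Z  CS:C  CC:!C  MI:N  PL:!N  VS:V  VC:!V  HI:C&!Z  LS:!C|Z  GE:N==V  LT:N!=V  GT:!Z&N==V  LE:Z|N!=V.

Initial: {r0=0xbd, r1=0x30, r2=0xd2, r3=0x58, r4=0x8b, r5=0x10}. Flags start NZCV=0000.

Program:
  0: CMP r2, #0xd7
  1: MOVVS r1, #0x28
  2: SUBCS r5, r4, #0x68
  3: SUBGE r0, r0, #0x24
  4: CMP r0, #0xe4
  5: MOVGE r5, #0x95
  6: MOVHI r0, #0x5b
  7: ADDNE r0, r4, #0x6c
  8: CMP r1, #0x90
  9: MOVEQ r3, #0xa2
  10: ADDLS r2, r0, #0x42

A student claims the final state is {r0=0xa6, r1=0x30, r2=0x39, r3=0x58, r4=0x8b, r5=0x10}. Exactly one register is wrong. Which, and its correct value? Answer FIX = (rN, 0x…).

FIX = (r0, 0xf7)

0: ✓ CMP  NZCV=1000
1: · MOVVS
2: · SUBCS
3: · SUBGE
4: ✓ CMP  NZCV=1000
5: · MOVGE
6: · MOVHI
7: ✓ ADDNE  r0←0xf7
8: ✓ CMP  NZCV=1001
9: · MOVEQ
10: ✓ ADDLS  r2←0x39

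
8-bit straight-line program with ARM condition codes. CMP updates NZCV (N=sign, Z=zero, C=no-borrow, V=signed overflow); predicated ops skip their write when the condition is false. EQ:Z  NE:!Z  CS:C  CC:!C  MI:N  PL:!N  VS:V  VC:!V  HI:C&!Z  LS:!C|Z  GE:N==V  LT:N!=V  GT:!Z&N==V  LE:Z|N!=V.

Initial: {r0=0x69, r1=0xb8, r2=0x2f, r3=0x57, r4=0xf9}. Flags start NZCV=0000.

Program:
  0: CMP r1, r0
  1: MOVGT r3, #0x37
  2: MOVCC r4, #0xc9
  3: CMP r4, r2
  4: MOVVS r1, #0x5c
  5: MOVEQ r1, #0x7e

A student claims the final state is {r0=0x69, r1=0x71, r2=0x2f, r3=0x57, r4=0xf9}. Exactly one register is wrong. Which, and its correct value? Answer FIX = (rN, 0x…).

[0] flags=0011 → (cmp)
[1] flags=0011 GT?F → skip
[2] flags=0011 CC?F → skip
[3] flags=1010 → (cmp)
[4] flags=1010 VS?F → skip
[5] flags=1010 EQ?F → skip

FIX = (r1, 0xb8)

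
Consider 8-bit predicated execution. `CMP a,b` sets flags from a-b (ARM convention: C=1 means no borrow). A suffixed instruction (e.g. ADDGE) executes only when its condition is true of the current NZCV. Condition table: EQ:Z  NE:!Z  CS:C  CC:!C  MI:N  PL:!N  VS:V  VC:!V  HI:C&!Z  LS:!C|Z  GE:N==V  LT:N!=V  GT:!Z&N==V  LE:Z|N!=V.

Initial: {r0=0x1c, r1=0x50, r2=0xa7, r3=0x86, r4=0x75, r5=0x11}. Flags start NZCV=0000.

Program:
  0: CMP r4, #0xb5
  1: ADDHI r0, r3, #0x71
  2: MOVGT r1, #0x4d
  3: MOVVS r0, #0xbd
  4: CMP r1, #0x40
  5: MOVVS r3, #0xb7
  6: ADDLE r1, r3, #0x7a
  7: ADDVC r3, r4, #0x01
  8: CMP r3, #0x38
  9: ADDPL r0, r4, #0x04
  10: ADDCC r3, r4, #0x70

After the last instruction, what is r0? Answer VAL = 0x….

VAL = 0x79

[0] flags=1001 → (cmp)
[1] flags=1001 HI?F → skip
[2] flags=1001 GT?T → r1=0x4d
[3] flags=1001 VS?T → r0=0xbd
[4] flags=0010 → (cmp)
[5] flags=0010 VS?F → skip
[6] flags=0010 LE?F → skip
[7] flags=0010 VC?T → r3=0x76
[8] flags=0010 → (cmp)
[9] flags=0010 PL?T → r0=0x79
[10] flags=0010 CC?F → skip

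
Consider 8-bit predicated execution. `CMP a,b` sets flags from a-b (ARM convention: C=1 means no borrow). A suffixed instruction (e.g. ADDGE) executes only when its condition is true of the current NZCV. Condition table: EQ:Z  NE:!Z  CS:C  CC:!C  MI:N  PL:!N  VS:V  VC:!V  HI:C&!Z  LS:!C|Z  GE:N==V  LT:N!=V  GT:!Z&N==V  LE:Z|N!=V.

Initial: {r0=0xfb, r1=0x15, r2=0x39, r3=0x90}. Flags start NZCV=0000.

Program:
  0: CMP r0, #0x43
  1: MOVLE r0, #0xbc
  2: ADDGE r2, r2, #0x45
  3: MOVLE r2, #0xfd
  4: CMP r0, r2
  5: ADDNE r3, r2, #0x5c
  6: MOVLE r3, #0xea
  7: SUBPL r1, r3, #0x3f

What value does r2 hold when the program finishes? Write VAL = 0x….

[0] flags=1010 → (cmp)
[1] flags=1010 LE?T → r0=0xbc
[2] flags=1010 GE?F → skip
[3] flags=1010 LE?T → r2=0xfd
[4] flags=1000 → (cmp)
[5] flags=1000 NE?T → r3=0x59
[6] flags=1000 LE?T → r3=0xea
[7] flags=1000 PL?F → skip

VAL = 0xfd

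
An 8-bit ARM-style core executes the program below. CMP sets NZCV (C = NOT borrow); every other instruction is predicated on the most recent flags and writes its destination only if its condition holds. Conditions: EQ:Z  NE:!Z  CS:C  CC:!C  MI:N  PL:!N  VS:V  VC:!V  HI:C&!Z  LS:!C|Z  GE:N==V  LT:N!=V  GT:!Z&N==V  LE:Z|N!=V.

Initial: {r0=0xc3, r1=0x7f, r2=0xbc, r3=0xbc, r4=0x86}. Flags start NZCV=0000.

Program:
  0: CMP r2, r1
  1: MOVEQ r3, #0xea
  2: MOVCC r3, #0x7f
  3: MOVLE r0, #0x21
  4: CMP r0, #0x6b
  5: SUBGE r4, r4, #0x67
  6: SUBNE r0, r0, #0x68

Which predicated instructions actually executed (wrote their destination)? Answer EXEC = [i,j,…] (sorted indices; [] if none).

EXEC = [3,6]

[0] flags=0011 → (cmp)
[1] flags=0011 EQ?F → skip
[2] flags=0011 CC?F → skip
[3] flags=0011 LE?T → r0=0x21
[4] flags=1000 → (cmp)
[5] flags=1000 GE?F → skip
[6] flags=1000 NE?T → r0=0xb9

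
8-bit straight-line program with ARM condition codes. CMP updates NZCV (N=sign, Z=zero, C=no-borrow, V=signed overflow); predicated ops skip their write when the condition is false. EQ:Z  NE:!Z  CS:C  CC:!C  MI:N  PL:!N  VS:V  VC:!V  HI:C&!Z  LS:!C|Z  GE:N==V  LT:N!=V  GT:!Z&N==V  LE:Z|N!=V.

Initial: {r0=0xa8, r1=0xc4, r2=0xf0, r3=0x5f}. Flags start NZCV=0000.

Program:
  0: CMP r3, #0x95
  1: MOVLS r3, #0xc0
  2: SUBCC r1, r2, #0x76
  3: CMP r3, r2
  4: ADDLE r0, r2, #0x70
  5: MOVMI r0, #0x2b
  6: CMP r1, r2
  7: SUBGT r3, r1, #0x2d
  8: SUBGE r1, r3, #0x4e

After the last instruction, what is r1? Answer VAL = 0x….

0: ✓ CMP  NZCV=1001
1: ✓ MOVLS  r3←0xc0
2: ✓ SUBCC  r1←0x7a
3: ✓ CMP  NZCV=1000
4: ✓ ADDLE  r0←0x60
5: ✓ MOVMI  r0←0x2b
6: ✓ CMP  NZCV=1001
7: ✓ SUBGT  r3←0x4d
8: ✓ SUBGE  r1←0xff

VAL = 0xff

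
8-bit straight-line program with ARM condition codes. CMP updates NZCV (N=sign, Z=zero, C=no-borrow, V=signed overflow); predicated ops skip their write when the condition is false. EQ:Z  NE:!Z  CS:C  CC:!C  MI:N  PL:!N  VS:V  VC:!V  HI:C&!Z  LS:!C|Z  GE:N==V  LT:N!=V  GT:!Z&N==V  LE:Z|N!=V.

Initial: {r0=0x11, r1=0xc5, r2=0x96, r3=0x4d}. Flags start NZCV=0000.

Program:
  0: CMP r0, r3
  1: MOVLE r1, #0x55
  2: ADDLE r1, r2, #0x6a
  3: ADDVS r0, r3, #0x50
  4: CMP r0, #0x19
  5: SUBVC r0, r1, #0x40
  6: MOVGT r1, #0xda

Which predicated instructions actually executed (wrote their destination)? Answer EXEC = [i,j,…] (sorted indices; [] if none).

0: ✓ CMP  NZCV=1000
1: ✓ MOVLE  r1←0x55
2: ✓ ADDLE  r1←0x00
3: · ADDVS
4: ✓ CMP  NZCV=1000
5: ✓ SUBVC  r0←0xc0
6: · MOVGT

EXEC = [1,2,5]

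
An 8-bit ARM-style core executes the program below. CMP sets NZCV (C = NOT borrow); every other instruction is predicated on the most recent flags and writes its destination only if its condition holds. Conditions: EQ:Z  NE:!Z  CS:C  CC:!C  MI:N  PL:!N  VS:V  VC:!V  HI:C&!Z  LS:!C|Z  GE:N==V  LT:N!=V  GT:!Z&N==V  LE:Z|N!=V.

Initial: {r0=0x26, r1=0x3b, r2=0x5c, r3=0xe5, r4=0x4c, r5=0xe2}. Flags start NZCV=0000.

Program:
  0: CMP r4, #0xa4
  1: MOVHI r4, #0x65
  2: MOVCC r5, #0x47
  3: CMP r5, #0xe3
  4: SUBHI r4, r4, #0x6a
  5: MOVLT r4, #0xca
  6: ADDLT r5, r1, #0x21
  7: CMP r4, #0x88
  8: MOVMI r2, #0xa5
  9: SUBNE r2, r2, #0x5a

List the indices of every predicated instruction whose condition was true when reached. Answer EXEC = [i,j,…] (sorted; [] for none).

[0] flags=1001 → (cmp)
[1] flags=1001 HI?F → skip
[2] flags=1001 CC?T → r5=0x47
[3] flags=0000 → (cmp)
[4] flags=0000 HI?F → skip
[5] flags=0000 LT?F → skip
[6] flags=0000 LT?F → skip
[7] flags=1001 → (cmp)
[8] flags=1001 MI?T → r2=0xa5
[9] flags=1001 NE?T → r2=0x4b

EXEC = [2,8,9]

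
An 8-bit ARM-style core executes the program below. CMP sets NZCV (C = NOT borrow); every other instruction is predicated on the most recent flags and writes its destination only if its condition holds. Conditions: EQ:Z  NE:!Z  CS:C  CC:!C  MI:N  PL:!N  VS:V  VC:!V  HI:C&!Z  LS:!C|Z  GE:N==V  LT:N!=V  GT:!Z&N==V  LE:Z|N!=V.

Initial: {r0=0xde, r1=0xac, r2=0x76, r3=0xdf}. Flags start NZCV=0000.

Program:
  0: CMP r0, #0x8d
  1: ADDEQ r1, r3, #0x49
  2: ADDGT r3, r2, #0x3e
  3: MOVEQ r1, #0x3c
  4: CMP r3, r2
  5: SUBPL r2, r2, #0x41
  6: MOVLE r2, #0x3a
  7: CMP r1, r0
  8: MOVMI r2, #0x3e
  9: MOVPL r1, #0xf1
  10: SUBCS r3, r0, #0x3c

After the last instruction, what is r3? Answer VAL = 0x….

[0] flags=0010 → (cmp)
[1] flags=0010 EQ?F → skip
[2] flags=0010 GT?T → r3=0xb4
[3] flags=0010 EQ?F → skip
[4] flags=0011 → (cmp)
[5] flags=0011 PL?T → r2=0x35
[6] flags=0011 LE?T → r2=0x3a
[7] flags=1000 → (cmp)
[8] flags=1000 MI?T → r2=0x3e
[9] flags=1000 PL?F → skip
[10] flags=1000 CS?F → skip

VAL = 0xb4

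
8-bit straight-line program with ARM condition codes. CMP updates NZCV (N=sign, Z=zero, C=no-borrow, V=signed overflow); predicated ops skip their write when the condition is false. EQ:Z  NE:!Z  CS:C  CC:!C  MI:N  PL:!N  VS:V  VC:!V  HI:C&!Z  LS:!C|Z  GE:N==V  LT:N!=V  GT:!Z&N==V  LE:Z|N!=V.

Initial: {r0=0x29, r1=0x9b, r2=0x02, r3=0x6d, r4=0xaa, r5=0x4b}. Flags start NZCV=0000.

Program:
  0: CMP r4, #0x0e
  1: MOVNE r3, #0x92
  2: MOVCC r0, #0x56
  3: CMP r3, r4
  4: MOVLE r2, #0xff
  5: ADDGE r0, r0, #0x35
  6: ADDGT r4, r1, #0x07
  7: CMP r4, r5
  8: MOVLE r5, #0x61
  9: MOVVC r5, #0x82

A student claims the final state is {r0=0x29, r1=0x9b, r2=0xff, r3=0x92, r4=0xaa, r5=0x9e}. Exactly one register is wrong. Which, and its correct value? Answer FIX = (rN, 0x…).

FIX = (r5, 0x61)

[0] flags=1010 → (cmp)
[1] flags=1010 NE?T → r3=0x92
[2] flags=1010 CC?F → skip
[3] flags=1000 → (cmp)
[4] flags=1000 LE?T → r2=0xff
[5] flags=1000 GE?F → skip
[6] flags=1000 GT?F → skip
[7] flags=0011 → (cmp)
[8] flags=0011 LE?T → r5=0x61
[9] flags=0011 VC?F → skip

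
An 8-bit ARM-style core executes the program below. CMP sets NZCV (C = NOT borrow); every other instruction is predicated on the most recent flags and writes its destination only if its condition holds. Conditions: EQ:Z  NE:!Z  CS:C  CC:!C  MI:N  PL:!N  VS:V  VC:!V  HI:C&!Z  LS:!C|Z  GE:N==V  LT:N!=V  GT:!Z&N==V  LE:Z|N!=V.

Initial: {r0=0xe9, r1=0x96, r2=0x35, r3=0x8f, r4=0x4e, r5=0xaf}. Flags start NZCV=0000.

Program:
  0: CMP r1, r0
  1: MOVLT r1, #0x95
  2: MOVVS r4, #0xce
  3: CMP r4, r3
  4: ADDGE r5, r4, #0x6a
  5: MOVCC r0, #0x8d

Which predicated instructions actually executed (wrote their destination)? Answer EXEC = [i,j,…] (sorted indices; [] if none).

EXEC = [1,4,5]

0: ✓ CMP  NZCV=1000
1: ✓ MOVLT  r1←0x95
2: · MOVVS
3: ✓ CMP  NZCV=1001
4: ✓ ADDGE  r5←0xb8
5: ✓ MOVCC  r0←0x8d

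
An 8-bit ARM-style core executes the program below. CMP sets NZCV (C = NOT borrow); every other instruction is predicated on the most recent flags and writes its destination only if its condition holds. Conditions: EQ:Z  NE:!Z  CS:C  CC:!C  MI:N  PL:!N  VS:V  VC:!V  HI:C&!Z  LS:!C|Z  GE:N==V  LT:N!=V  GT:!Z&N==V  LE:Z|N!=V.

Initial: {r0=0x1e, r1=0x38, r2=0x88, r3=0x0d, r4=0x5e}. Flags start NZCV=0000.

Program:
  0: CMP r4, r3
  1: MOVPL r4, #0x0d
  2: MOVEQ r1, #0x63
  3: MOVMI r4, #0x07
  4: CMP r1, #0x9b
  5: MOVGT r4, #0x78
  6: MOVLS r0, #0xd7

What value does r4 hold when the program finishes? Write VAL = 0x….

0: ✓ CMP  NZCV=0010
1: ✓ MOVPL  r4←0x0d
2: · MOVEQ
3: · MOVMI
4: ✓ CMP  NZCV=1001
5: ✓ MOVGT  r4←0x78
6: ✓ MOVLS  r0←0xd7

VAL = 0x78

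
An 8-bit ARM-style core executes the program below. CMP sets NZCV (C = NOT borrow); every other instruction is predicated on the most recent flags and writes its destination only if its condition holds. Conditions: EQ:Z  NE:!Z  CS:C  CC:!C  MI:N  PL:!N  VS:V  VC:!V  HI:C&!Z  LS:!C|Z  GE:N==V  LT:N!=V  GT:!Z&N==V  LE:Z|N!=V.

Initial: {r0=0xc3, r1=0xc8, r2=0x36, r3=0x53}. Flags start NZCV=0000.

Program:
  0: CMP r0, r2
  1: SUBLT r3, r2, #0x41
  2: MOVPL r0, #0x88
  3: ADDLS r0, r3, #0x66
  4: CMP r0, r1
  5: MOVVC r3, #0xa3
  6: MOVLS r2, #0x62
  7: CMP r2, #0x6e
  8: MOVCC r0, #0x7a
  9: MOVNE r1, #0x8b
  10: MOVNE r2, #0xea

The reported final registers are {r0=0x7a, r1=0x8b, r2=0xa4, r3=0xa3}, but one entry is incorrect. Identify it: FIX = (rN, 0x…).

[0] flags=1010 → (cmp)
[1] flags=1010 LT?T → r3=0xf5
[2] flags=1010 PL?F → skip
[3] flags=1010 LS?F → skip
[4] flags=1000 → (cmp)
[5] flags=1000 VC?T → r3=0xa3
[6] flags=1000 LS?T → r2=0x62
[7] flags=1000 → (cmp)
[8] flags=1000 CC?T → r0=0x7a
[9] flags=1000 NE?T → r1=0x8b
[10] flags=1000 NE?T → r2=0xea

FIX = (r2, 0xea)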